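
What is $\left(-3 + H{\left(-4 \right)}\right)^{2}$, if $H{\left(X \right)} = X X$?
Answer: $169$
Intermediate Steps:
$H{\left(X \right)} = X^{2}$
$\left(-3 + H{\left(-4 \right)}\right)^{2} = \left(-3 + \left(-4\right)^{2}\right)^{2} = \left(-3 + 16\right)^{2} = 13^{2} = 169$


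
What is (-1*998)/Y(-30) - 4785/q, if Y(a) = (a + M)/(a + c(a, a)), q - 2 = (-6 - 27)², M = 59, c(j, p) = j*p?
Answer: -32669325/1091 ≈ -29944.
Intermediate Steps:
q = 1091 (q = 2 + (-6 - 27)² = 2 + (-33)² = 2 + 1089 = 1091)
Y(a) = (59 + a)/(a + a²) (Y(a) = (a + 59)/(a + a*a) = (59 + a)/(a + a²))
(-1*998)/Y(-30) - 4785/q = (-1*998)/(((59 - 30)/((-30)*(1 - 30)))) - 4785/1091 = -998/((-1/30*29/(-29))) - 4785*1/1091 = -998/((-1/30*(-1/29)*29)) - 4785/1091 = -998/1/30 - 4785/1091 = -998*30 - 4785/1091 = -29940 - 4785/1091 = -32669325/1091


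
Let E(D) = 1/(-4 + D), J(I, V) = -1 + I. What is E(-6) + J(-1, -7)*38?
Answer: -761/10 ≈ -76.100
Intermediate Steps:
E(-6) + J(-1, -7)*38 = 1/(-4 - 6) + (-1 - 1)*38 = 1/(-10) - 2*38 = -⅒ - 76 = -761/10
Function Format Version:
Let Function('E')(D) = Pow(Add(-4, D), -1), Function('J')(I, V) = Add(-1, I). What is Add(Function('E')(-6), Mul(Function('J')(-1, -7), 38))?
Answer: Rational(-761, 10) ≈ -76.100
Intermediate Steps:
Add(Function('E')(-6), Mul(Function('J')(-1, -7), 38)) = Add(Pow(Add(-4, -6), -1), Mul(Add(-1, -1), 38)) = Add(Pow(-10, -1), Mul(-2, 38)) = Add(Rational(-1, 10), -76) = Rational(-761, 10)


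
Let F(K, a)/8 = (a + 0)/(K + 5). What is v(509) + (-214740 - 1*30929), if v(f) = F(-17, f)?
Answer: -738025/3 ≈ -2.4601e+5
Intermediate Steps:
F(K, a) = 8*a/(5 + K) (F(K, a) = 8*((a + 0)/(K + 5)) = 8*(a/(5 + K)) = 8*a/(5 + K))
v(f) = -2*f/3 (v(f) = 8*f/(5 - 17) = 8*f/(-12) = 8*f*(-1/12) = -2*f/3)
v(509) + (-214740 - 1*30929) = -⅔*509 + (-214740 - 1*30929) = -1018/3 + (-214740 - 30929) = -1018/3 - 245669 = -738025/3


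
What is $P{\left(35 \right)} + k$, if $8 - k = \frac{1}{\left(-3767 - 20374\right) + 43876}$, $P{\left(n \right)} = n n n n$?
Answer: $\frac{29614992254}{19735} \approx 1.5006 \cdot 10^{6}$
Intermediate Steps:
$P{\left(n \right)} = n^{4}$ ($P{\left(n \right)} = n^{2} n^{2} = n^{4}$)
$k = \frac{157879}{19735}$ ($k = 8 - \frac{1}{\left(-3767 - 20374\right) + 43876} = 8 - \frac{1}{-24141 + 43876} = 8 - \frac{1}{19735} = \frac{157879}{19735} \approx 7.9999$)
$P{\left(35 \right)} + k = 35^{4} + \frac{157879}{19735} = 1500625 + \frac{157879}{19735} = \frac{29614992254}{19735}$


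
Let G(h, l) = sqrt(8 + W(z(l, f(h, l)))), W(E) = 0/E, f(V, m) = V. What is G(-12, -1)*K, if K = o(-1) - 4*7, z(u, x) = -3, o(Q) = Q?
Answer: -58*sqrt(2) ≈ -82.024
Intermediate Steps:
W(E) = 0
G(h, l) = 2*sqrt(2) (G(h, l) = sqrt(8 + 0) = sqrt(8) = 2*sqrt(2))
K = -29 (K = -1 - 4*7 = -1 - 28 = -29)
G(-12, -1)*K = (2*sqrt(2))*(-29) = -58*sqrt(2)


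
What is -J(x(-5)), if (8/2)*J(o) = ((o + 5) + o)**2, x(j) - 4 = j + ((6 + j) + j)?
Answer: -25/4 ≈ -6.2500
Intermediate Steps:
x(j) = 10 + 3*j (x(j) = 4 + (j + ((6 + j) + j)) = 4 + (j + (6 + 2*j)) = 4 + (6 + 3*j) = 10 + 3*j)
J(o) = (5 + 2*o)**2/4 (J(o) = ((o + 5) + o)**2/4 = ((5 + o) + o)**2/4 = (5 + 2*o)**2/4)
-J(x(-5)) = -(5 + 2*(10 + 3*(-5)))**2/4 = -(5 + 2*(10 - 15))**2/4 = -(5 + 2*(-5))**2/4 = -(5 - 10)**2/4 = -(-5)**2/4 = -25/4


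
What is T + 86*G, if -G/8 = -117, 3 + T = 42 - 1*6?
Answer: 80529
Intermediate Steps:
T = 33 (T = -3 + (42 - 1*6) = -3 + (42 - 6) = -3 + 36 = 33)
G = 936 (G = -8*(-117) = 936)
T + 86*G = 33 + 86*936 = 33 + 80496 = 80529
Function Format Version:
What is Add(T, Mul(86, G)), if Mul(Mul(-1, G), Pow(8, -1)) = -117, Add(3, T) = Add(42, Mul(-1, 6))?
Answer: 80529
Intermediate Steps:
T = 33 (T = Add(-3, Add(42, Mul(-1, 6))) = Add(-3, Add(42, -6)) = Add(-3, 36) = 33)
G = 936 (G = Mul(-8, -117) = 936)
Add(T, Mul(86, G)) = Add(33, Mul(86, 936)) = Add(33, 80496) = 80529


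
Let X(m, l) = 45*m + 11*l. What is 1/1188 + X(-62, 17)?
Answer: -3092363/1188 ≈ -2603.0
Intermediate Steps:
X(m, l) = 11*l + 45*m
1/1188 + X(-62, 17) = 1/1188 + (11*17 + 45*(-62)) = 1/1188 + (187 - 2790) = 1/1188 - 2603 = -3092363/1188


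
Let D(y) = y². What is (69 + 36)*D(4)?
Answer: 1680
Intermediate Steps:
(69 + 36)*D(4) = (69 + 36)*4² = 105*16 = 1680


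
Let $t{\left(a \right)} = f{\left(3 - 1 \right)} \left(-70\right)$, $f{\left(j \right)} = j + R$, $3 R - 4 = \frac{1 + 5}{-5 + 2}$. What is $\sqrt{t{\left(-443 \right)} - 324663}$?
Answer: $\frac{i \sqrt{2923647}}{3} \approx 569.96 i$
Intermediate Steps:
$R = \frac{2}{3}$ ($R = \frac{4}{3} + \frac{\left(1 + 5\right) \frac{1}{-5 + 2}}{3} = \frac{4}{3} + \frac{6 \frac{1}{-3}}{3} = \frac{4}{3} + \frac{6 \left(- \frac{1}{3}\right)}{3} = \frac{4}{3} + \frac{1}{3} \left(-2\right) = \frac{4}{3} - \frac{2}{3} = \frac{2}{3} \approx 0.66667$)
$f{\left(j \right)} = \frac{2}{3} + j$ ($f{\left(j \right)} = j + \frac{2}{3} = \frac{2}{3} + j$)
$t{\left(a \right)} = - \frac{560}{3}$ ($t{\left(a \right)} = \left(\frac{2}{3} + \left(3 - 1\right)\right) \left(-70\right) = \left(\frac{2}{3} + 2\right) \left(-70\right) = \frac{8}{3} \left(-70\right) = - \frac{560}{3}$)
$\sqrt{t{\left(-443 \right)} - 324663} = \sqrt{- \frac{560}{3} - 324663} = \sqrt{- \frac{974549}{3}} = \frac{i \sqrt{2923647}}{3}$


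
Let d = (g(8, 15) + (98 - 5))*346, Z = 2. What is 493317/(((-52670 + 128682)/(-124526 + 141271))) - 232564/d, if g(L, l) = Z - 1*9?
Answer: 61446133140743/565453268 ≈ 1.0867e+5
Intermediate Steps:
g(L, l) = -7 (g(L, l) = 2 - 1*9 = 2 - 9 = -7)
d = 29756 (d = (-7 + (98 - 5))*346 = (-7 + 93)*346 = 86*346 = 29756)
493317/(((-52670 + 128682)/(-124526 + 141271))) - 232564/d = 493317/(((-52670 + 128682)/(-124526 + 141271))) - 232564/29756 = 493317/((76012/16745)) - 232564*1/29756 = 493317/((76012*(1/16745))) - 58141/7439 = 493317/(76012/16745) - 58141/7439 = 493317*(16745/76012) - 58141/7439 = 8260593165/76012 - 58141/7439 = 61446133140743/565453268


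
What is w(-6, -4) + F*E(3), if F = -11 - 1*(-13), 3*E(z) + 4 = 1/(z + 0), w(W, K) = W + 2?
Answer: -58/9 ≈ -6.4444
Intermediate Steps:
w(W, K) = 2 + W
E(z) = -4/3 + 1/(3*z) (E(z) = -4/3 + 1/(3*(z + 0)) = -4/3 + 1/(3*z))
F = 2 (F = -11 + 13 = 2)
w(-6, -4) + F*E(3) = (2 - 6) + 2*((1/3)*(1 - 4*3)/3) = -4 + 2*((1/3)*(1/3)*(1 - 12)) = -4 + 2*((1/3)*(1/3)*(-11)) = -4 + 2*(-11/9) = -4 - 22/9 = -58/9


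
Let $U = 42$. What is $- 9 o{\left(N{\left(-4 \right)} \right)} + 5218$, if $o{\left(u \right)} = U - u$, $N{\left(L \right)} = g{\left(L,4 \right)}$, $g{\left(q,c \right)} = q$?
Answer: $4804$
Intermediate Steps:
$N{\left(L \right)} = L$
$o{\left(u \right)} = 42 - u$
$- 9 o{\left(N{\left(-4 \right)} \right)} + 5218 = - 9 \left(42 - -4\right) + 5218 = - 9 \left(42 + 4\right) + 5218 = \left(-9\right) 46 + 5218 = -414 + 5218 = 4804$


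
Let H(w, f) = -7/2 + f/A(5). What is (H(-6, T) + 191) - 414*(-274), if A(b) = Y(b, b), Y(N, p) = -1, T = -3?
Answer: 227253/2 ≈ 1.1363e+5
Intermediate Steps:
A(b) = -1
H(w, f) = -7/2 - f (H(w, f) = -7/2 + f/(-1) = -7*1/2 + f*(-1) = -7/2 - f)
(H(-6, T) + 191) - 414*(-274) = ((-7/2 - 1*(-3)) + 191) - 414*(-274) = ((-7/2 + 3) + 191) + 113436 = (-1/2 + 191) + 113436 = 381/2 + 113436 = 227253/2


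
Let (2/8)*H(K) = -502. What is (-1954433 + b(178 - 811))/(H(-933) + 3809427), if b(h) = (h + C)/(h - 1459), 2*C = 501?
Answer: -8177346907/15930241096 ≈ -0.51332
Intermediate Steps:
C = 501/2 (C = (½)*501 = 501/2 ≈ 250.50)
H(K) = -2008 (H(K) = 4*(-502) = -2008)
b(h) = (501/2 + h)/(-1459 + h) (b(h) = (h + 501/2)/(h - 1459) = (501/2 + h)/(-1459 + h))
(-1954433 + b(178 - 811))/(H(-933) + 3809427) = (-1954433 + (501/2 + (178 - 811))/(-1459 + (178 - 811)))/(-2008 + 3809427) = (-1954433 + (501/2 - 633)/(-1459 - 633))/3807419 = (-1954433 - 765/2/(-2092))*(1/3807419) = (-1954433 - 1/2092*(-765/2))*(1/3807419) = (-1954433 + 765/4184)*(1/3807419) = -8177346907/4184*1/3807419 = -8177346907/15930241096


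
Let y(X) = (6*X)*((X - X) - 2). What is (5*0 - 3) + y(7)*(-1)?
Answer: 81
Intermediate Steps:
y(X) = -12*X (y(X) = (6*X)*(0 - 2) = (6*X)*(-2) = -12*X)
(5*0 - 3) + y(7)*(-1) = (5*0 - 3) - 12*7*(-1) = (0 - 3) - 84*(-1) = -3 + 84 = 81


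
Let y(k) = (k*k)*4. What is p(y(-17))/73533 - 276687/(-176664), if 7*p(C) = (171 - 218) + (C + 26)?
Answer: 109792063/70003416 ≈ 1.5684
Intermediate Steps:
y(k) = 4*k**2 (y(k) = k**2*4 = 4*k**2)
p(C) = -3 + C/7 (p(C) = ((171 - 218) + (C + 26))/7 = (-47 + (26 + C))/7 = (-21 + C)/7 = -3 + C/7)
p(y(-17))/73533 - 276687/(-176664) = (-3 + (4*(-17)**2)/7)/73533 - 276687/(-176664) = (-3 + (4*289)/7)*(1/73533) - 276687*(-1/176664) = (-3 + (1/7)*1156)*(1/73533) + 213/136 = (-3 + 1156/7)*(1/73533) + 213/136 = (1135/7)*(1/73533) + 213/136 = 1135/514731 + 213/136 = 109792063/70003416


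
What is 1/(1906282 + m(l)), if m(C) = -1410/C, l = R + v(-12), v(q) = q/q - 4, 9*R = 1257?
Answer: 41/78157139 ≈ 5.2458e-7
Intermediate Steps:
R = 419/3 (R = (1/9)*1257 = 419/3 ≈ 139.67)
v(q) = -3 (v(q) = 1 - 4 = -3)
l = 410/3 (l = 419/3 - 3 = 410/3 ≈ 136.67)
1/(1906282 + m(l)) = 1/(1906282 - 1410/410/3) = 1/(1906282 - 1410*3/410) = 1/(1906282 - 423/41) = 1/(78157139/41) = 41/78157139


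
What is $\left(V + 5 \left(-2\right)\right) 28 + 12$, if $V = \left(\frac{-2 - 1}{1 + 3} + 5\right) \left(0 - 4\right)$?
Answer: $-744$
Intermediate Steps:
$V = -17$ ($V = \left(- \frac{3}{4} + 5\right) \left(-4\right) = \frac{17}{4} \left(-4\right) = -17$)
$\left(V + 5 \left(-2\right)\right) 28 + 12 = \left(-17 + 5 \left(-2\right)\right) 28 + 12 = \left(-17 - 10\right) 28 + 12 = \left(-27\right) 28 + 12 = -756 + 12 = -744$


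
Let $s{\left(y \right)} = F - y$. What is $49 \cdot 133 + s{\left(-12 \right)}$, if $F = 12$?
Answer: $6541$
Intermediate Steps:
$s{\left(y \right)} = 12 - y$
$49 \cdot 133 + s{\left(-12 \right)} = 49 \cdot 133 + \left(12 - -12\right) = 6517 + \left(12 + 12\right) = 6517 + 24 = 6541$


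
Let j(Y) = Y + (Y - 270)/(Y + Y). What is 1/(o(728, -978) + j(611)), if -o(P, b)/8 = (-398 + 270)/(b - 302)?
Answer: 6110/3730027 ≈ 0.0016381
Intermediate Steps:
o(P, b) = 1024/(-302 + b) (o(P, b) = -8*(-398 + 270)/(b - 302) = -(-1024)/(-302 + b) = 1024/(-302 + b))
j(Y) = Y + (-270 + Y)/(2*Y) (j(Y) = Y + (-270 + Y)/((2*Y)) = Y + (-270 + Y)*(1/(2*Y)) = Y + (-270 + Y)/(2*Y))
1/(o(728, -978) + j(611)) = 1/(1024/(-302 - 978) + (1/2 + 611 - 135/611)) = 1/(1024/(-1280) + (1/2 + 611 - 135*1/611)) = 1/(1024*(-1/1280) + (1/2 + 611 - 135/611)) = 1/(-4/5 + 746983/1222) = 1/(3730027/6110) = 6110/3730027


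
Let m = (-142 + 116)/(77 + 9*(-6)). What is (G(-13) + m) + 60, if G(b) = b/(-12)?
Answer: 16547/276 ≈ 59.953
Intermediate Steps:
G(b) = -b/12 (G(b) = b*(-1/12) = -b/12)
m = -26/23 (m = -26/(77 - 54) = -26/23 ≈ -1.1304)
(G(-13) + m) + 60 = (-1/12*(-13) - 26/23) + 60 = (13/12 - 26/23) + 60 = -13/276 + 60 = 16547/276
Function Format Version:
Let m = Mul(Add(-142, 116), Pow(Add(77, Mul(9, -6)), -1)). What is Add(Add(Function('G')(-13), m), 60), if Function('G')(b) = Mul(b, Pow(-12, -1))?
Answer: Rational(16547, 276) ≈ 59.953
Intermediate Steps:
Function('G')(b) = Mul(Rational(-1, 12), b) (Function('G')(b) = Mul(b, Rational(-1, 12)) = Mul(Rational(-1, 12), b))
m = Rational(-26, 23) (m = Mul(-26, Pow(Add(77, -54), -1)) = Mul(-26, Pow(23, -1)) = Mul(-26, Rational(1, 23)) = Rational(-26, 23) ≈ -1.1304)
Add(Add(Function('G')(-13), m), 60) = Add(Add(Mul(Rational(-1, 12), -13), Rational(-26, 23)), 60) = Add(Add(Rational(13, 12), Rational(-26, 23)), 60) = Add(Rational(-13, 276), 60) = Rational(16547, 276)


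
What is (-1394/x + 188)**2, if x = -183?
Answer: 1281496804/33489 ≈ 38266.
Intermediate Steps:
(-1394/x + 188)**2 = (-1394/(-183) + 188)**2 = (-1394*(-1/183) + 188)**2 = (1394/183 + 188)**2 = (35798/183)**2 = 1281496804/33489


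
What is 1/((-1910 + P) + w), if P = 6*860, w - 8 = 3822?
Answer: 1/7080 ≈ 0.00014124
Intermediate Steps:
w = 3830 (w = 8 + 3822 = 3830)
P = 5160
1/((-1910 + P) + w) = 1/((-1910 + 5160) + 3830) = 1/(3250 + 3830) = 1/7080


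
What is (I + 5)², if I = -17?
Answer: 144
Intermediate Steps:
(I + 5)² = (-17 + 5)² = (-12)² = 144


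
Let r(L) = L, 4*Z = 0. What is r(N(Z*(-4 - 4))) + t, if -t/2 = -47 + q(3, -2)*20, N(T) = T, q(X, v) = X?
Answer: -26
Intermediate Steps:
Z = 0 (Z = (¼)*0 = 0)
t = -26 (t = -2*(-47 + 3*20) = -2*(-47 + 60) = -2*13 = -26)
r(N(Z*(-4 - 4))) + t = 0*(-4 - 4) - 26 = 0*(-8) - 26 = 0 - 26 = -26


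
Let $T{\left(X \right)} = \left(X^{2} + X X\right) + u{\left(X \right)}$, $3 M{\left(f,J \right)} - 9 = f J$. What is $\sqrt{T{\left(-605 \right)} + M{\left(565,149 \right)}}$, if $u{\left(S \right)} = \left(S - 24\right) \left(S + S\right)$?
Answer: $\frac{\sqrt{13690842}}{3} \approx 1233.4$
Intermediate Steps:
$u{\left(S \right)} = 2 S \left(-24 + S\right)$ ($u{\left(S \right)} = \left(-24 + S\right) 2 S = 2 S \left(-24 + S\right)$)
$M{\left(f,J \right)} = 3 + \frac{J f}{3}$ ($M{\left(f,J \right)} = 3 + \frac{f J}{3} = 3 + \frac{J f}{3}$)
$T{\left(X \right)} = 2 X^{2} + 2 X \left(-24 + X\right)$ ($T{\left(X \right)} = \left(X^{2} + X X\right) + 2 X \left(-24 + X\right) = \left(X^{2} + X^{2}\right) + 2 X \left(-24 + X\right) = 2 X^{2} + 2 X \left(-24 + X\right)$)
$\sqrt{T{\left(-605 \right)} + M{\left(565,149 \right)}} = \sqrt{4 \left(-605\right) \left(-12 - 605\right) + \left(3 + \frac{1}{3} \cdot 149 \cdot 565\right)} = \sqrt{4 \left(-605\right) \left(-617\right) + \left(3 + \frac{84185}{3}\right)} = \sqrt{1493140 + \frac{84194}{3}} = \sqrt{\frac{4563614}{3}} = \frac{\sqrt{13690842}}{3}$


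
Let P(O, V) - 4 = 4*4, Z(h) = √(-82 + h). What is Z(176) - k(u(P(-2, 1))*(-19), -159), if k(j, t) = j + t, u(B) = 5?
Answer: 254 + √94 ≈ 263.70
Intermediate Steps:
P(O, V) = 20 (P(O, V) = 4 + 4*4 = 4 + 16 = 20)
Z(176) - k(u(P(-2, 1))*(-19), -159) = √(-82 + 176) - (5*(-19) - 159) = √94 - (-95 - 159) = √94 - 1*(-254) = √94 + 254 = 254 + √94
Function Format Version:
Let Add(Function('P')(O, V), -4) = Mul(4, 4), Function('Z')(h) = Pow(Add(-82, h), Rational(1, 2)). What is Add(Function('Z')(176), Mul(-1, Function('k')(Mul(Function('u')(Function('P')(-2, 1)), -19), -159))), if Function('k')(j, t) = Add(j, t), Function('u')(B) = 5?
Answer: Add(254, Pow(94, Rational(1, 2))) ≈ 263.70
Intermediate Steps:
Function('P')(O, V) = 20 (Function('P')(O, V) = Add(4, Mul(4, 4)) = Add(4, 16) = 20)
Add(Function('Z')(176), Mul(-1, Function('k')(Mul(Function('u')(Function('P')(-2, 1)), -19), -159))) = Add(Pow(Add(-82, 176), Rational(1, 2)), Mul(-1, Add(Mul(5, -19), -159))) = Add(Pow(94, Rational(1, 2)), Mul(-1, Add(-95, -159))) = Add(Pow(94, Rational(1, 2)), Mul(-1, -254)) = Add(Pow(94, Rational(1, 2)), 254) = Add(254, Pow(94, Rational(1, 2)))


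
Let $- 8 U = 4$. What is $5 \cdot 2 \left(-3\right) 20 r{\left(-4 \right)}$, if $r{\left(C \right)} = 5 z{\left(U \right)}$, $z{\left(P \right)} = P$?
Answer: $1500$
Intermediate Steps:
$U = - \frac{1}{2}$ ($U = \left(- \frac{1}{8}\right) 4 = - \frac{1}{2} \approx -0.5$)
$r{\left(C \right)} = - \frac{5}{2}$ ($r{\left(C \right)} = 5 \left(- \frac{1}{2}\right) = - \frac{5}{2}$)
$5 \cdot 2 \left(-3\right) 20 r{\left(-4 \right)} = 5 \cdot 2 \left(-3\right) 20 \left(- \frac{5}{2}\right) = 10 \left(-3\right) 20 \left(- \frac{5}{2}\right) = \left(-30\right) 20 \left(- \frac{5}{2}\right) = \left(-600\right) \left(- \frac{5}{2}\right) = 1500$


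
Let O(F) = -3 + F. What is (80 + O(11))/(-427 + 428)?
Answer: 88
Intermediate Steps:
(80 + O(11))/(-427 + 428) = (80 + (-3 + 11))/(-427 + 428) = (80 + 8)/1 = 88*1 = 88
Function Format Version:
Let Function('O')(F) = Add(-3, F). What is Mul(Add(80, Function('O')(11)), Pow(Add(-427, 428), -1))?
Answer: 88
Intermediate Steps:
Mul(Add(80, Function('O')(11)), Pow(Add(-427, 428), -1)) = Mul(Add(80, Add(-3, 11)), Pow(Add(-427, 428), -1)) = Mul(Add(80, 8), Pow(1, -1)) = Mul(88, 1) = 88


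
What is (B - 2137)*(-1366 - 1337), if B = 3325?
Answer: -3211164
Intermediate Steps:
(B - 2137)*(-1366 - 1337) = (3325 - 2137)*(-1366 - 1337) = 1188*(-2703) = -3211164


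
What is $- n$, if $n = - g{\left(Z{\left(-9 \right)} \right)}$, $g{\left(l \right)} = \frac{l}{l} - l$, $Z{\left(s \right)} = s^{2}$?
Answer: $-80$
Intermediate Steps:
$g{\left(l \right)} = 1 - l$
$n = 80$ ($n = - (1 - \left(-9\right)^{2}) = - (1 - 81) = \left(-1\right) \left(-80\right) = 80$)
$- n = \left(-1\right) 80 = -80$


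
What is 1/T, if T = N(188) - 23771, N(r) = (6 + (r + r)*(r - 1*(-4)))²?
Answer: 1/5212527433 ≈ 1.9185e-10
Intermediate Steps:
N(r) = (6 + 2*r*(4 + r))² (N(r) = (6 + (2*r)*(r + 4))² = (6 + (2*r)*(4 + r))² = (6 + 2*r*(4 + r))²)
T = 5212527433 (T = 4*(3 + 188² + 4*188)² - 23771 = 4*(3 + 35344 + 752)² - 23771 = 4*36099² - 23771 = 4*1303137801 - 23771 = 5212551204 - 23771 = 5212527433)
1/T = 1/5212527433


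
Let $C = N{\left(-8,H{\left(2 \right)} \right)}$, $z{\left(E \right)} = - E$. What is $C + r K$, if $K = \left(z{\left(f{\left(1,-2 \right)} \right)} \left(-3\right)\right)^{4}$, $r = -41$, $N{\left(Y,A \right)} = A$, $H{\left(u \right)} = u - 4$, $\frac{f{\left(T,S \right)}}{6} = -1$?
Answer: $-4304018$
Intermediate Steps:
$f{\left(T,S \right)} = -6$ ($f{\left(T,S \right)} = 6 \left(-1\right) = -6$)
$H{\left(u \right)} = -4 + u$
$C = -2$ ($C = -4 + 2 = -2$)
$K = 104976$ ($K = \left(\left(-1\right) \left(-6\right) \left(-3\right)\right)^{4} = \left(6 \left(-3\right)\right)^{4} = \left(-18\right)^{4} = 104976$)
$C + r K = -2 - 4304016 = -4304018$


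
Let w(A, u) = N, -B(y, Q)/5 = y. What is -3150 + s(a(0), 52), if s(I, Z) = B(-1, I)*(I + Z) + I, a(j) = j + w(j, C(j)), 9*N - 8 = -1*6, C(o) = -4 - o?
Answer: -8666/3 ≈ -2888.7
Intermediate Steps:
B(y, Q) = -5*y
N = 2/9 (N = 8/9 + (-1*6)/9 = 8/9 + (⅑)*(-6) = 8/9 - ⅔ = 2/9 ≈ 0.22222)
w(A, u) = 2/9
a(j) = 2/9 + j (a(j) = j + 2/9 = 2/9 + j)
s(I, Z) = 5*Z + 6*I (s(I, Z) = (-5*(-1))*(I + Z) + I = 5*(I + Z) + I = (5*I + 5*Z) + I = 5*Z + 6*I)
-3150 + s(a(0), 52) = -3150 + (5*52 + 6*(2/9 + 0)) = -3150 + (260 + 6*(2/9)) = -3150 + (260 + 4/3) = -3150 + 784/3 = -8666/3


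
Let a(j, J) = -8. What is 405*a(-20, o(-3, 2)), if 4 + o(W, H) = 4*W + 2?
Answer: -3240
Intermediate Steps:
o(W, H) = -2 + 4*W (o(W, H) = -4 + (4*W + 2) = -4 + (2 + 4*W) = -2 + 4*W)
405*a(-20, o(-3, 2)) = 405*(-8) = -3240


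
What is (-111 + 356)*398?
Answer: 97510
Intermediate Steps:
(-111 + 356)*398 = 245*398 = 97510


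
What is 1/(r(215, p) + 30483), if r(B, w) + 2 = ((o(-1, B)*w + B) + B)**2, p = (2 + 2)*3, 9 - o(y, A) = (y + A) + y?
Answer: 1/4102805 ≈ 2.4374e-7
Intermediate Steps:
o(y, A) = 9 - A - 2*y (o(y, A) = 9 - ((y + A) + y) = 9 - ((A + y) + y) = 9 - (A + 2*y) = 9 + (-A - 2*y) = 9 - A - 2*y)
p = 12 (p = 4*3 = 12)
r(B, w) = -2 + (2*B + w*(11 - B))**2 (r(B, w) = -2 + (((9 - B - 2*(-1))*w + B) + B)**2 = -2 + (((9 - B + 2)*w + B) + B)**2 = -2 + (((11 - B)*w + B) + B)**2 = -2 + ((w*(11 - B) + B) + B)**2 = -2 + ((B + w*(11 - B)) + B)**2 = -2 + (2*B + w*(11 - B))**2)
1/(r(215, p) + 30483) = 1/((-2 + (2*215 - 1*12*(-11 + 215))**2) + 30483) = 1/((-2 + (430 - 1*12*204)**2) + 30483) = 1/((-2 + (430 - 2448)**2) + 30483) = 1/((-2 + (-2018)**2) + 30483) = 1/((-2 + 4072324) + 30483) = 1/(4072322 + 30483) = 1/4102805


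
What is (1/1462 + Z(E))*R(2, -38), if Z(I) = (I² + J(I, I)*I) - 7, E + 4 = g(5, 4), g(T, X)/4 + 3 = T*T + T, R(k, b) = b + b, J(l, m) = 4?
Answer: -623616138/731 ≈ -8.5310e+5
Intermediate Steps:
R(k, b) = 2*b
g(T, X) = -12 + 4*T + 4*T² (g(T, X) = -12 + 4*(T*T + T) = -12 + 4*(T² + T) = -12 + 4*(T + T²) = -12 + (4*T + 4*T²) = -12 + 4*T + 4*T²)
E = 104 (E = -4 + (-12 + 4*5 + 4*5²) = -4 + (-12 + 20 + 4*25) = -4 + (-12 + 20 + 100) = -4 + 108 = 104)
Z(I) = -7 + I² + 4*I (Z(I) = (I² + 4*I) - 7 = -7 + I² + 4*I)
(1/1462 + Z(E))*R(2, -38) = (1/1462 + (-7 + 104² + 4*104))*(2*(-38)) = (1/1462 + (-7 + 10816 + 416))*(-76) = (1/1462 + 11225)*(-76) = (16410951/1462)*(-76) = -623616138/731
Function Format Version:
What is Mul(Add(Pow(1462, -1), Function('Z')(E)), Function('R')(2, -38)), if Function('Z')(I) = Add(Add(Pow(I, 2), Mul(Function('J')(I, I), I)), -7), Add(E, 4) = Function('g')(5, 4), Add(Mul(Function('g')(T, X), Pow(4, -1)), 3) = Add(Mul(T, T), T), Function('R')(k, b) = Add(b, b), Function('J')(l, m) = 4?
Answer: Rational(-623616138, 731) ≈ -8.5310e+5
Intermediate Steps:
Function('R')(k, b) = Mul(2, b)
Function('g')(T, X) = Add(-12, Mul(4, T), Mul(4, Pow(T, 2))) (Function('g')(T, X) = Add(-12, Mul(4, Add(Mul(T, T), T))) = Add(-12, Mul(4, Add(Pow(T, 2), T))) = Add(-12, Mul(4, Add(T, Pow(T, 2)))) = Add(-12, Add(Mul(4, T), Mul(4, Pow(T, 2)))) = Add(-12, Mul(4, T), Mul(4, Pow(T, 2))))
E = 104 (E = Add(-4, Add(-12, Mul(4, 5), Mul(4, Pow(5, 2)))) = Add(-4, Add(-12, 20, Mul(4, 25))) = Add(-4, Add(-12, 20, 100)) = Add(-4, 108) = 104)
Function('Z')(I) = Add(-7, Pow(I, 2), Mul(4, I)) (Function('Z')(I) = Add(Add(Pow(I, 2), Mul(4, I)), -7) = Add(-7, Pow(I, 2), Mul(4, I)))
Mul(Add(Pow(1462, -1), Function('Z')(E)), Function('R')(2, -38)) = Mul(Add(Pow(1462, -1), Add(-7, Pow(104, 2), Mul(4, 104))), Mul(2, -38)) = Mul(Add(Rational(1, 1462), Add(-7, 10816, 416)), -76) = Mul(Add(Rational(1, 1462), 11225), -76) = Mul(Rational(16410951, 1462), -76) = Rational(-623616138, 731)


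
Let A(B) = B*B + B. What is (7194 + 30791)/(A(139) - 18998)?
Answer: 37985/462 ≈ 82.219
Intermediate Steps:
A(B) = B + B² (A(B) = B² + B = B + B²)
(7194 + 30791)/(A(139) - 18998) = (7194 + 30791)/(139*(1 + 139) - 18998) = 37985/(139*140 - 18998) = 37985/(19460 - 18998) = 37985/462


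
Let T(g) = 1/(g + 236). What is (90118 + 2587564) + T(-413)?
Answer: 473949713/177 ≈ 2.6777e+6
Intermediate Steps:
T(g) = 1/(236 + g)
(90118 + 2587564) + T(-413) = (90118 + 2587564) + 1/(236 - 413) = 2677682 + 1/(-177) = 2677682 - 1/177 = 473949713/177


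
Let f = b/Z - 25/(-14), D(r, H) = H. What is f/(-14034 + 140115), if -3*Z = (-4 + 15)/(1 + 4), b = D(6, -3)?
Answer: 905/19416474 ≈ 4.6610e-5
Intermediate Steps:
b = -3
Z = -11/15 (Z = -(-4 + 15)/(3*(1 + 4)) = -11/(3*5) = -⅓*11/5 = -11/15 ≈ -0.73333)
f = 905/154 (f = -3/(-11/15) - 25/(-14) = -3*(-15/11) - 25*(-1/14) = 45/11 + 25/14 = 905/154 ≈ 5.8766)
f/(-14034 + 140115) = 905/(154*(-14034 + 140115)) = (905/154)/126081 = (905/154)*(1/126081) = 905/19416474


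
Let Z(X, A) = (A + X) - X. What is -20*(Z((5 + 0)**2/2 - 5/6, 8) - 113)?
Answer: 2100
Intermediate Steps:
Z(X, A) = A
-20*(Z((5 + 0)**2/2 - 5/6, 8) - 113) = -20*(8 - 113) = -20*(-105) = 2100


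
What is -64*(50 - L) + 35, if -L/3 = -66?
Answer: 9507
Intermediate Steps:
L = 198 (L = -3*(-66) = 198)
-64*(50 - L) + 35 = -64*(50 - 1*198) + 35 = -64*(50 - 198) + 35 = -64*(-148) + 35 = 9472 + 35 = 9507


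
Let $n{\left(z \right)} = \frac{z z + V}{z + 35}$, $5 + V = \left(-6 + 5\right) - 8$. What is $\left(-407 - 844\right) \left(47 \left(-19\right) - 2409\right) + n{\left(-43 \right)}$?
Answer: $\frac{33044581}{8} \approx 4.1306 \cdot 10^{6}$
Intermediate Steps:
$V = -14$ ($V = -5 + \left(\left(-6 + 5\right) - 8\right) = -5 - 9 = -14$)
$n{\left(z \right)} = \frac{-14 + z^{2}}{35 + z}$ ($n{\left(z \right)} = \frac{z z - 14}{z + 35} = \frac{z^{2} - 14}{35 + z} = \frac{-14 + z^{2}}{35 + z}$)
$\left(-407 - 844\right) \left(47 \left(-19\right) - 2409\right) + n{\left(-43 \right)} = \left(-407 - 844\right) \left(47 \left(-19\right) - 2409\right) + \frac{-14 + \left(-43\right)^{2}}{35 - 43} = - 1251 \left(-893 - 2409\right) + \frac{-14 + 1849}{-8} = \left(-1251\right) \left(-3302\right) - \frac{1835}{8} = 4130802 - \frac{1835}{8} = \frac{33044581}{8}$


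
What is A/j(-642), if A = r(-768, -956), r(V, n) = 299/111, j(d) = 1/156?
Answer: 15548/37 ≈ 420.22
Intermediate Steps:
j(d) = 1/156
r(V, n) = 299/111 (r(V, n) = 299*(1/111) = 299/111)
A = 299/111 ≈ 2.6937
A/j(-642) = 299/(111*(1/156)) = (299/111)*156 = 15548/37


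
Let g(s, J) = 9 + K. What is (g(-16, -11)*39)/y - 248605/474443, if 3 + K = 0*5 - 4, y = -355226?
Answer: -44173983142/84267244559 ≈ -0.52421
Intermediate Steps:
K = -7 (K = -3 + (0*5 - 4) = -3 + (0 - 4) = -3 - 4 = -7)
g(s, J) = 2 (g(s, J) = 9 - 7 = 2)
(g(-16, -11)*39)/y - 248605/474443 = (2*39)/(-355226) - 248605/474443 = 78*(-1/355226) - 248605*1/474443 = -39/177613 - 248605/474443 = -44173983142/84267244559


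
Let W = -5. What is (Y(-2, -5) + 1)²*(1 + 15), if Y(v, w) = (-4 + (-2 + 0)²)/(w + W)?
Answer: 16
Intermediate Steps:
Y(v, w) = 0 (Y(v, w) = (-4 + (-2 + 0)²)/(w - 5) = (-4 + (-2)²)/(-5 + w) = (-4 + 4)/(-5 + w) = 0/(-5 + w) = 0)
(Y(-2, -5) + 1)²*(1 + 15) = (0 + 1)²*(1 + 15) = 1²*16 = 1*16 = 16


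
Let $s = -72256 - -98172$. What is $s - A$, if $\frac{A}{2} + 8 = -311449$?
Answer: $648830$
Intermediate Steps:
$A = -622914$ ($A = -16 + 2 \left(-311449\right) = -16 - 622898 = -622914$)
$s = 25916$ ($s = -72256 + 98172 = 25916$)
$s - A = 25916 - -622914 = 25916 + 622914 = 648830$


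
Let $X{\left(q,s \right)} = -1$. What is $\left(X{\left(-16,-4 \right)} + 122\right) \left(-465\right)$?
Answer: $-56265$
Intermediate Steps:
$\left(X{\left(-16,-4 \right)} + 122\right) \left(-465\right) = \left(-1 + 122\right) \left(-465\right) = 121 \left(-465\right) = -56265$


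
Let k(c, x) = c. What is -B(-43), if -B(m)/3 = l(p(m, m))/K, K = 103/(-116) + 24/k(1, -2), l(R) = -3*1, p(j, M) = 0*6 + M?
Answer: -1044/2681 ≈ -0.38941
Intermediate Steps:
p(j, M) = M (p(j, M) = 0 + M = M)
l(R) = -3
K = 2681/116 (K = 103/(-116) + 24/1 = 103*(-1/116) + 24*1 = -103/116 + 24 = 2681/116 ≈ 23.112)
B(m) = 1044/2681 (B(m) = -(-9)/2681/116 = -(-9)*116/2681 = -3*(-348/2681) = 1044/2681)
-B(-43) = -1*1044/2681 = -1044/2681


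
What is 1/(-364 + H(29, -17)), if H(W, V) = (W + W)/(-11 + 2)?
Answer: -9/3334 ≈ -0.0026995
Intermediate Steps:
H(W, V) = -2*W/9 (H(W, V) = (2*W)/(-9) = (2*W)*(-⅑) = -2*W/9)
1/(-364 + H(29, -17)) = 1/(-364 - 2/9*29) = 1/(-364 - 58/9) = 1/(-3334/9) = -9/3334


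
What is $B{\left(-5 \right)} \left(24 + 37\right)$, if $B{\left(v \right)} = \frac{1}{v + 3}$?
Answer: $- \frac{61}{2} \approx -30.5$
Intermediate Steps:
$B{\left(v \right)} = \frac{1}{3 + v}$
$B{\left(-5 \right)} \left(24 + 37\right) = \frac{24 + 37}{3 - 5} = \frac{1}{-2} \cdot 61 = \left(- \frac{1}{2}\right) 61 = - \frac{61}{2}$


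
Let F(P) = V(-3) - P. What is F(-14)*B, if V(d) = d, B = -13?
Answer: -143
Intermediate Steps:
F(P) = -3 - P
F(-14)*B = (-3 - 1*(-14))*(-13) = (-3 + 14)*(-13) = 11*(-13) = -143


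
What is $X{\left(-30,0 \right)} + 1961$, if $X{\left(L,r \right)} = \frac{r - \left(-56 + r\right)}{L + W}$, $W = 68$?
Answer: $\frac{37287}{19} \approx 1962.5$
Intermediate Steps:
$X{\left(L,r \right)} = \frac{56}{68 + L}$ ($X{\left(L,r \right)} = \frac{r - \left(-56 + r\right)}{L + 68} = \frac{56}{68 + L}$)
$X{\left(-30,0 \right)} + 1961 = \frac{56}{68 - 30} + 1961 = \frac{56}{38} + 1961 = 56 \cdot \frac{1}{38} + 1961 = \frac{28}{19} + 1961 = \frac{37287}{19}$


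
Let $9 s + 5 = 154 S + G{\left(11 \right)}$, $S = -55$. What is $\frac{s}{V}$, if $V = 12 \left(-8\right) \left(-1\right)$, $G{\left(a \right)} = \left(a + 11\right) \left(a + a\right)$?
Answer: $- \frac{7991}{864} \approx -9.2488$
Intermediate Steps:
$G{\left(a \right)} = 2 a \left(11 + a\right)$ ($G{\left(a \right)} = \left(11 + a\right) 2 a = 2 a \left(11 + a\right)$)
$s = - \frac{7991}{9}$ ($s = - \frac{5}{9} + \frac{154 \left(-55\right) + 2 \cdot 11 \left(11 + 11\right)}{9} = - \frac{5}{9} + \frac{-8470 + 2 \cdot 11 \cdot 22}{9} = - \frac{5}{9} + \frac{-8470 + 484}{9} = - \frac{5}{9} + \frac{1}{9} \left(-7986\right) = - \frac{5}{9} - \frac{2662}{3} = - \frac{7991}{9} \approx -887.89$)
$V = 96$ ($V = \left(-96\right) \left(-1\right) = 96$)
$\frac{s}{V} = - \frac{7991}{9 \cdot 96} = \left(- \frac{7991}{9}\right) \frac{1}{96} = - \frac{7991}{864}$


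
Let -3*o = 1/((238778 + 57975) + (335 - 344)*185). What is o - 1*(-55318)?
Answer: 48971033951/885264 ≈ 55318.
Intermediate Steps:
o = -1/885264 (o = -1/(3*((238778 + 57975) + (335 - 344)*185)) = -1/(3*(296753 - 9*185)) = -1/(3*(296753 - 1665)) = -⅓/295088 = -⅓*1/295088 = -1/885264 ≈ -1.1296e-6)
o - 1*(-55318) = -1/885264 - 1*(-55318) = -1/885264 + 55318 = 48971033951/885264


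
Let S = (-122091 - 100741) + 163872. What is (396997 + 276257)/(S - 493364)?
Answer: -112209/92054 ≈ -1.2189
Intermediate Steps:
S = -58960 (S = -222832 + 163872 = -58960)
(396997 + 276257)/(S - 493364) = (396997 + 276257)/(-58960 - 493364) = 673254/(-552324) = 673254*(-1/552324) = -112209/92054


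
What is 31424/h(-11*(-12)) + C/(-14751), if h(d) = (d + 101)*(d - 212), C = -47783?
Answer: 26696231/17184915 ≈ 1.5535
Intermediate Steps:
h(d) = (-212 + d)*(101 + d) (h(d) = (101 + d)*(-212 + d) = (-212 + d)*(101 + d))
31424/h(-11*(-12)) + C/(-14751) = 31424/(-21412 + (-11*(-12))² - (-1221)*(-12)) - 47783/(-14751) = 31424/(-21412 + 132² - 111*132) - 47783*(-1/14751) = 31424/(-21412 + 17424 - 14652) + 47783/14751 = 31424/(-18640) + 47783/14751 = 31424*(-1/18640) + 47783/14751 = -1964/1165 + 47783/14751 = 26696231/17184915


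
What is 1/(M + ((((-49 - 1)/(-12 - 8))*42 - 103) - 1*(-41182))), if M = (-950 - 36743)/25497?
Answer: 25497/1050030755 ≈ 2.4282e-5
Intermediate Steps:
M = -37693/25497 (M = -37693*1/25497 = -37693/25497 ≈ -1.4783)
1/(M + ((((-49 - 1)/(-12 - 8))*42 - 103) - 1*(-41182))) = 1/(-37693/25497 + ((((-49 - 1)/(-12 - 8))*42 - 103) - 1*(-41182))) = 1/(-37693/25497 + ((-50/(-20)*42 - 103) + 41182)) = 1/(-37693/25497 + ((-50*(-1/20)*42 - 103) + 41182)) = 1/(-37693/25497 + (((5/2)*42 - 103) + 41182)) = 1/(-37693/25497 + ((105 - 103) + 41182)) = 1/(-37693/25497 + (2 + 41182)) = 1/(-37693/25497 + 41184) = 1/(1050030755/25497) = 25497/1050030755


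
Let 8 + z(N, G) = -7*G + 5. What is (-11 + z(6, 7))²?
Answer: 3969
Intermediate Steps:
z(N, G) = -3 - 7*G (z(N, G) = -8 + (-7*G + 5) = -8 + (5 - 7*G) = -3 - 7*G)
(-11 + z(6, 7))² = (-11 + (-3 - 7*7))² = (-11 + (-3 - 49))² = (-11 - 52)² = (-63)² = 3969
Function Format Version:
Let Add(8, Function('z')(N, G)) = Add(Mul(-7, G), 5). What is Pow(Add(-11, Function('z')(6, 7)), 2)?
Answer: 3969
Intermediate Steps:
Function('z')(N, G) = Add(-3, Mul(-7, G)) (Function('z')(N, G) = Add(-8, Add(Mul(-7, G), 5)) = Add(-8, Add(5, Mul(-7, G))) = Add(-3, Mul(-7, G)))
Pow(Add(-11, Function('z')(6, 7)), 2) = Pow(Add(-11, Add(-3, Mul(-7, 7))), 2) = Pow(Add(-11, Add(-3, -49)), 2) = Pow(Add(-11, -52), 2) = Pow(-63, 2) = 3969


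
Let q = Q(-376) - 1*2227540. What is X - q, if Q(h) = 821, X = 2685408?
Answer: 4912127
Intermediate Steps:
q = -2226719 (q = 821 - 1*2227540 = 821 - 2227540 = -2226719)
X - q = 2685408 - 1*(-2226719) = 2685408 + 2226719 = 4912127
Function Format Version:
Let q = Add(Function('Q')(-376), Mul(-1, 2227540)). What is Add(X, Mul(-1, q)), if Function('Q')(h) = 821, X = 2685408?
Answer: 4912127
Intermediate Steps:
q = -2226719 (q = Add(821, Mul(-1, 2227540)) = Add(821, -2227540) = -2226719)
Add(X, Mul(-1, q)) = Add(2685408, Mul(-1, -2226719)) = Add(2685408, 2226719) = 4912127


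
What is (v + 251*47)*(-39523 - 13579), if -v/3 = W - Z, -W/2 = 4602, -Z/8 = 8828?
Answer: 9158130226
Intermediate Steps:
Z = -70624 (Z = -8*8828 = -70624)
W = -9204 (W = -2*4602 = -9204)
v = -184260 (v = -3*(-9204 - 1*(-70624)) = -3*(-9204 + 70624) = -3*61420 = -184260)
(v + 251*47)*(-39523 - 13579) = (-184260 + 251*47)*(-39523 - 13579) = (-184260 + 11797)*(-53102) = -172463*(-53102) = 9158130226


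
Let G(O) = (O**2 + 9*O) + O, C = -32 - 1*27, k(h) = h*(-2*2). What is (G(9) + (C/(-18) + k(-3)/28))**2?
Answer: 484572169/15876 ≈ 30522.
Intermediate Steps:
k(h) = -4*h (k(h) = h*(-4) = -4*h)
C = -59 (C = -32 - 27 = -59)
G(O) = O**2 + 10*O
(G(9) + (C/(-18) + k(-3)/28))**2 = (9*(10 + 9) + (-59/(-18) - 4*(-3)/28))**2 = (9*19 + (-59*(-1/18) + 12*(1/28)))**2 = (171 + (59/18 + 3/7))**2 = (171 + 467/126)**2 = (22013/126)**2 = 484572169/15876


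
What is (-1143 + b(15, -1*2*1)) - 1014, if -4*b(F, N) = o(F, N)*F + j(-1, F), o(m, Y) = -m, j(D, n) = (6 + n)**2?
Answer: -2211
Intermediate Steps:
b(F, N) = -(6 + F)**2/4 + F**2/4 (b(F, N) = -((-F)*F + (6 + F)**2)/4 = -(-F**2 + (6 + F)**2)/4 = -((6 + F)**2 - F**2)/4 = -(6 + F)**2/4 + F**2/4)
(-1143 + b(15, -1*2*1)) - 1014 = (-1143 + (-9 - 3*15)) - 1014 = (-1143 + (-9 - 45)) - 1014 = (-1143 - 54) - 1014 = -1197 - 1014 = -2211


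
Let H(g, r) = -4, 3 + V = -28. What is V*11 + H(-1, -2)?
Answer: -345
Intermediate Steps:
V = -31 (V = -3 - 28 = -31)
V*11 + H(-1, -2) = -31*11 - 4 = -341 - 4 = -345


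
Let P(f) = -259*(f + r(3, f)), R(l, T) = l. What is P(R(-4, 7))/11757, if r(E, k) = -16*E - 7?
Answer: 15281/11757 ≈ 1.2997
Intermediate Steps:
r(E, k) = -7 - 16*E
P(f) = 14245 - 259*f (P(f) = -259*(f + (-7 - 16*3)) = -259*(f + (-7 - 48)) = -259*(f - 55) = -259*(-55 + f) = 14245 - 259*f)
P(R(-4, 7))/11757 = (14245 - 259*(-4))/11757 = (14245 + 1036)*(1/11757) = 15281*(1/11757) = 15281/11757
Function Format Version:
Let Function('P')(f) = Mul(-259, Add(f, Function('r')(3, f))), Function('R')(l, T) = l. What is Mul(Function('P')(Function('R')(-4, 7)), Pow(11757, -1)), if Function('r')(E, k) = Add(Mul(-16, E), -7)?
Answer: Rational(15281, 11757) ≈ 1.2997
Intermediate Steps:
Function('r')(E, k) = Add(-7, Mul(-16, E))
Function('P')(f) = Add(14245, Mul(-259, f)) (Function('P')(f) = Mul(-259, Add(f, Add(-7, Mul(-16, 3)))) = Mul(-259, Add(f, Add(-7, -48))) = Mul(-259, Add(f, -55)) = Mul(-259, Add(-55, f)) = Add(14245, Mul(-259, f)))
Mul(Function('P')(Function('R')(-4, 7)), Pow(11757, -1)) = Mul(Add(14245, Mul(-259, -4)), Pow(11757, -1)) = Mul(Add(14245, 1036), Rational(1, 11757)) = Mul(15281, Rational(1, 11757)) = Rational(15281, 11757)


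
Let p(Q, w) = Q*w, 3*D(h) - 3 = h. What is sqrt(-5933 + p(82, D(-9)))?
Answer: I*sqrt(6097) ≈ 78.083*I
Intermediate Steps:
D(h) = 1 + h/3
sqrt(-5933 + p(82, D(-9))) = sqrt(-5933 + 82*(1 + (1/3)*(-9))) = sqrt(-5933 + 82*(1 - 3)) = sqrt(-5933 + 82*(-2)) = sqrt(-5933 - 164) = sqrt(-6097) = I*sqrt(6097)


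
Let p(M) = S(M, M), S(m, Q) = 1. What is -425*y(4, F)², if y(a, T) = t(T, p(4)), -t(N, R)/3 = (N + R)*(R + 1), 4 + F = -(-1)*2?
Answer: -15300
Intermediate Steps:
p(M) = 1
F = -2 (F = -4 - (-1)*2 = -4 - 1*(-2) = -4 + 2 = -2)
t(N, R) = -3*(1 + R)*(N + R) (t(N, R) = -3*(N + R)*(R + 1) = -3*(N + R)*(1 + R) = -3*(1 + R)*(N + R))
y(a, T) = -6 - 6*T (y(a, T) = -3*T - 3*1 - 3*1² - 3*T*1 = -3*T - 3 - 3*1 - 3*T = -3*T - 3 - 3 - 3*T = -6 - 6*T)
-425*y(4, F)² = -425*(-6 - 6*(-2))² = -425*(-6 + 12)² = -425*6² = -425*36 = -15300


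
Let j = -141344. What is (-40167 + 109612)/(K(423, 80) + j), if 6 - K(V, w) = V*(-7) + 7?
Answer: -69445/138384 ≈ -0.50183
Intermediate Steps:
K(V, w) = -1 + 7*V (K(V, w) = 6 - (V*(-7) + 7) = 6 - (-7*V + 7) = 6 - (7 - 7*V) = 6 + (-7 + 7*V) = -1 + 7*V)
(-40167 + 109612)/(K(423, 80) + j) = (-40167 + 109612)/((-1 + 7*423) - 141344) = 69445/((-1 + 2961) - 141344) = 69445/(2960 - 141344) = 69445/(-138384) = 69445*(-1/138384) = -69445/138384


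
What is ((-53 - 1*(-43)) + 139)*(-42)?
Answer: -5418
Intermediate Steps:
((-53 - 1*(-43)) + 139)*(-42) = ((-53 + 43) + 139)*(-42) = (-10 + 139)*(-42) = 129*(-42) = -5418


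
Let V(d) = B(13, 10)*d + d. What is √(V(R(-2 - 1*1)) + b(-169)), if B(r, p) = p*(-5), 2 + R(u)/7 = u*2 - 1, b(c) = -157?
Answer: √2930 ≈ 54.129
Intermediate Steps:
R(u) = -21 + 14*u (R(u) = -14 + 7*(u*2 - 1) = -14 + 7*(2*u - 1) = -14 + 7*(-1 + 2*u) = -14 + (-7 + 14*u) = -21 + 14*u)
B(r, p) = -5*p
V(d) = -49*d (V(d) = (-5*10)*d + d = -50*d + d = -49*d)
√(V(R(-2 - 1*1)) + b(-169)) = √(-49*(-21 + 14*(-2 - 1*1)) - 157) = √(-49*(-21 + 14*(-2 - 1)) - 157) = √(-49*(-21 + 14*(-3)) - 157) = √(-49*(-21 - 42) - 157) = √(-49*(-63) - 157) = √(3087 - 157) = √2930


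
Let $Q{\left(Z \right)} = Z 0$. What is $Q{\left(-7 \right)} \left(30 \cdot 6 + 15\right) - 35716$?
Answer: $-35716$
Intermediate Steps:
$Q{\left(Z \right)} = 0$
$Q{\left(-7 \right)} \left(30 \cdot 6 + 15\right) - 35716 = 0 \left(30 \cdot 6 + 15\right) - 35716 = 0 \left(180 + 15\right) - 35716 = 0 \cdot 195 - 35716 = 0 - 35716 = -35716$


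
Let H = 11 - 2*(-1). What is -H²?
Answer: -169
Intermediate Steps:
H = 13 (H = 11 - 1*(-2) = 11 + 2 = 13)
-H² = -1*13² = -1*169 = -169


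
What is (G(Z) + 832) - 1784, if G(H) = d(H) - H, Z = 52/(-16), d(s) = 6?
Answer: -3771/4 ≈ -942.75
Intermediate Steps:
Z = -13/4 (Z = 52*(-1/16) = -13/4 ≈ -3.2500)
G(H) = 6 - H
(G(Z) + 832) - 1784 = ((6 - 1*(-13/4)) + 832) - 1784 = ((6 + 13/4) + 832) - 1784 = (37/4 + 832) - 1784 = 3365/4 - 1784 = -3771/4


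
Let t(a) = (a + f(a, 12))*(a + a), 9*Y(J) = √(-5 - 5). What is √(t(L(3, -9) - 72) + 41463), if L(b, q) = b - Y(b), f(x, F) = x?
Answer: √(4901027 + 4968*I*√10)/9 ≈ 245.98 + 0.39424*I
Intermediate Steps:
Y(J) = I*√10/9 (Y(J) = √(-5 - 5)/9 = √(-10)/9 = (I*√10)/9 = I*√10/9)
L(b, q) = b - I*√10/9
t(a) = 4*a² (t(a) = (a + a)*(a + a) = (2*a)*(2*a) = 4*a²)
√(t(L(3, -9) - 72) + 41463) = √(4*((3 - I*√10/9) - 72)² + 41463) = √(4*(-69 - I*√10/9)² + 41463) = √(41463 + 4*(-69 - I*√10/9)²)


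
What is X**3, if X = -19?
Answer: -6859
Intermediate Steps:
X**3 = (-19)**3 = -6859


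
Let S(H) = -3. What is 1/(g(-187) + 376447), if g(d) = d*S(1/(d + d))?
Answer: 1/377008 ≈ 2.6525e-6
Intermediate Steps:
g(d) = -3*d (g(d) = d*(-3) = -3*d)
1/(g(-187) + 376447) = 1/(-3*(-187) + 376447) = 1/(561 + 376447) = 1/377008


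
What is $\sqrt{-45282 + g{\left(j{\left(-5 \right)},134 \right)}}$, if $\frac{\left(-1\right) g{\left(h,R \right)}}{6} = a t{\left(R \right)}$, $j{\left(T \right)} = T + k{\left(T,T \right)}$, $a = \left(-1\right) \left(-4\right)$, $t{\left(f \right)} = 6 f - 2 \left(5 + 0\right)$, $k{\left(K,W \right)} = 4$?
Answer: $i \sqrt{64338} \approx 253.65 i$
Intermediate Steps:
$t{\left(f \right)} = -10 + 6 f$ ($t{\left(f \right)} = 6 f - 10 = -10 + 6 f$)
$a = 4$
$j{\left(T \right)} = 4 + T$ ($j{\left(T \right)} = T + 4 = 4 + T$)
$g{\left(h,R \right)} = 240 - 144 R$ ($g{\left(h,R \right)} = - 6 \cdot 4 \left(-10 + 6 R\right) = - 6 \left(-40 + 24 R\right) = 240 - 144 R$)
$\sqrt{-45282 + g{\left(j{\left(-5 \right)},134 \right)}} = \sqrt{-45282 + \left(240 - 19296\right)} = \sqrt{-45282 - 19056} = \sqrt{-64338} = i \sqrt{64338}$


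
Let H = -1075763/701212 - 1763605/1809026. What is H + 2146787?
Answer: 1361609591100260923/634255369756 ≈ 2.1468e+6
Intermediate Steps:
H = -1591372113049/634255369756 (H = -1075763*1/701212 - 1763605*1/1809026 = -1075763/701212 - 1763605/1809026 = -1591372113049/634255369756 ≈ -2.5090)
H + 2146787 = -1591372113049/634255369756 + 2146787 = 1361609591100260923/634255369756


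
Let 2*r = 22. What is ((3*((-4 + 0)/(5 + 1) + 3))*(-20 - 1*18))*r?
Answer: -2926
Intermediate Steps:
r = 11 (r = (½)*22 = 11)
((3*((-4 + 0)/(5 + 1) + 3))*(-20 - 1*18))*r = ((3*((-4 + 0)/(5 + 1) + 3))*(-20 - 1*18))*11 = ((3*(-4/6 + 3))*(-20 - 18))*11 = ((3*(-4*⅙ + 3))*(-38))*11 = ((3*(-⅔ + 3))*(-38))*11 = ((3*(7/3))*(-38))*11 = (7*(-38))*11 = -266*11 = -2926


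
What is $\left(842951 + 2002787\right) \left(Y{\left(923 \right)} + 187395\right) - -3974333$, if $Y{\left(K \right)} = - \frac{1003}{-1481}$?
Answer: $\frac{789792084649697}{1481} \approx 5.3328 \cdot 10^{11}$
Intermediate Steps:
$Y{\left(K \right)} = \frac{1003}{1481}$ ($Y{\left(K \right)} = \left(-1003\right) \left(- \frac{1}{1481}\right) = \frac{1003}{1481}$)
$\left(842951 + 2002787\right) \left(Y{\left(923 \right)} + 187395\right) - -3974333 = \left(842951 + 2002787\right) \left(\frac{1003}{1481} + 187395\right) - -3974333 = 2845738 \cdot \frac{277532998}{1481} + 3974333 = \frac{789786198662524}{1481} + 3974333 = \frac{789792084649697}{1481}$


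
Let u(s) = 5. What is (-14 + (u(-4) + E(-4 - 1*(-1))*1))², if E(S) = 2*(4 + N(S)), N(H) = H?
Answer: 49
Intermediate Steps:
E(S) = 8 + 2*S (E(S) = 2*(4 + S) = 8 + 2*S)
(-14 + (u(-4) + E(-4 - 1*(-1))*1))² = (-14 + (5 + (8 + 2*(-4 - 1*(-1)))*1))² = (-14 + (5 + (8 + 2*(-4 + 1))*1))² = (-14 + (5 + (8 + 2*(-3))*1))² = (-14 + (5 + (8 - 6)*1))² = (-14 + (5 + 2*1))² = (-14 + (5 + 2))² = (-14 + 7)² = (-7)² = 49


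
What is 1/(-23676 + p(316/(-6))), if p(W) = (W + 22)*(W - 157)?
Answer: -9/155216 ≈ -5.7984e-5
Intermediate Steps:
p(W) = (-157 + W)*(22 + W) (p(W) = (22 + W)*(-157 + W) = (-157 + W)*(22 + W))
1/(-23676 + p(316/(-6))) = 1/(-23676 + (-3454 + (316/(-6))² - 42660/(-6))) = 1/(-23676 + (-3454 + (316*(-⅙))² - 42660*(-1)/6)) = 1/(-23676 + (-3454 + (-158/3)² - 135*(-158/3))) = 1/(-23676 + (-3454 + 24964/9 + 7110)) = 1/(-23676 + 57868/9) = 1/(-155216/9) = -9/155216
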